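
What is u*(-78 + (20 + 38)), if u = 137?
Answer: -2740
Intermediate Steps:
u*(-78 + (20 + 38)) = 137*(-78 + (20 + 38)) = 137*(-78 + 58) = 137*(-20) = -2740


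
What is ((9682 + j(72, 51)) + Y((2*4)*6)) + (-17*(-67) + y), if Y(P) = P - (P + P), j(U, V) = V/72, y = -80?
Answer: 256649/24 ≈ 10694.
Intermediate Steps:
j(U, V) = V/72 (j(U, V) = V*(1/72) = V/72)
Y(P) = -P (Y(P) = P - 2*P = -P)
((9682 + j(72, 51)) + Y((2*4)*6)) + (-17*(-67) + y) = ((9682 + (1/72)*51) - 2*4*6) + (-17*(-67) - 80) = ((9682 + 17/24) - 8*6) + (1139 - 80) = (232385/24 - 1*48) + 1059 = (232385/24 - 48) + 1059 = 231233/24 + 1059 = 256649/24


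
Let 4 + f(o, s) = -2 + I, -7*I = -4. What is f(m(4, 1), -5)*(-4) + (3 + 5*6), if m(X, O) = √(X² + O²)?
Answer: 383/7 ≈ 54.714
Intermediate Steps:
I = 4/7 (I = -⅐*(-4) = 4/7 ≈ 0.57143)
m(X, O) = √(O² + X²)
f(o, s) = -38/7 (f(o, s) = -4 + (-2 + 4/7) = -4 - 10/7 = -38/7)
f(m(4, 1), -5)*(-4) + (3 + 5*6) = -38/7*(-4) + (3 + 5*6) = 152/7 + (3 + 30) = 152/7 + 33 = 383/7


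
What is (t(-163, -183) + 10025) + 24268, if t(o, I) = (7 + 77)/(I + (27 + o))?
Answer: 10939383/319 ≈ 34293.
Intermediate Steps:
t(o, I) = 84/(27 + I + o)
(t(-163, -183) + 10025) + 24268 = (84/(27 - 183 - 163) + 10025) + 24268 = (84/(-319) + 10025) + 24268 = (84*(-1/319) + 10025) + 24268 = (-84/319 + 10025) + 24268 = 3197891/319 + 24268 = 10939383/319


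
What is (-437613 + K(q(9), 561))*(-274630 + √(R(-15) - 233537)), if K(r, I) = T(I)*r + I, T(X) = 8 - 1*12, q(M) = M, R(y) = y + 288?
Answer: 120037477440 - 1748352*I*√14579 ≈ 1.2004e+11 - 2.111e+8*I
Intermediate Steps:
R(y) = 288 + y
T(X) = -4 (T(X) = 8 - 12 = -4)
K(r, I) = I - 4*r (K(r, I) = -4*r + I = I - 4*r)
(-437613 + K(q(9), 561))*(-274630 + √(R(-15) - 233537)) = (-437613 + (561 - 4*9))*(-274630 + √((288 - 15) - 233537)) = (-437613 + (561 - 36))*(-274630 + √(273 - 233537)) = (-437613 + 525)*(-274630 + √(-233264)) = -437088*(-274630 + 4*I*√14579) = 120037477440 - 1748352*I*√14579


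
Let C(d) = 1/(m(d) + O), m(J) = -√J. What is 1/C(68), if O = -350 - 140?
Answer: -490 - 2*√17 ≈ -498.25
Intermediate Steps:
O = -490
C(d) = 1/(-490 - √d) (C(d) = 1/(-√d - 490) = 1/(-490 - √d))
1/C(68) = 1/(-1/(490 + √68)) = 1/(-1/(490 + 2*√17)) = -490 - 2*√17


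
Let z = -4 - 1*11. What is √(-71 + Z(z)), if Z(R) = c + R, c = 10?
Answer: 2*I*√19 ≈ 8.7178*I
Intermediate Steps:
z = -15 (z = -4 - 11 = -15)
Z(R) = 10 + R
√(-71 + Z(z)) = √(-71 + (10 - 15)) = √(-71 - 5) = √(-76) = 2*I*√19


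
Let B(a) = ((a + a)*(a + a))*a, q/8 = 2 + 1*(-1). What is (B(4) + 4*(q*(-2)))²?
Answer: 36864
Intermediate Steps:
q = 8 (q = 8*(2 + 1*(-1)) = 8*(2 - 1) = 8*1 = 8)
B(a) = 4*a³ (B(a) = ((2*a)*(2*a))*a = (4*a²)*a = 4*a³)
(B(4) + 4*(q*(-2)))² = (4*4³ + 4*(8*(-2)))² = (4*64 + 4*(-16))² = (256 - 64)² = 192² = 36864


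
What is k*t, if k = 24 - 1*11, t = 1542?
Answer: 20046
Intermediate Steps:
k = 13 (k = 24 - 11 = 13)
k*t = 13*1542 = 20046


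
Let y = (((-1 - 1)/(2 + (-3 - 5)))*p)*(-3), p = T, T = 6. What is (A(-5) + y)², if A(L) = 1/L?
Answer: 961/25 ≈ 38.440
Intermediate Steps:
p = 6
y = -6 (y = (((-1 - 1)/(2 + (-3 - 5)))*6)*(-3) = (-2/(2 - 8)*6)*(-3) = (-2/(-6)*6)*(-3) = (-2*(-⅙)*6)*(-3) = ((⅓)*6)*(-3) = 2*(-3) = -6)
(A(-5) + y)² = (1/(-5) - 6)² = (-⅕ - 6)² = (-31/5)² = 961/25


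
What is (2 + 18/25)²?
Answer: 4624/625 ≈ 7.3984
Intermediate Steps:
(2 + 18/25)² = (68/25)² = 4624/625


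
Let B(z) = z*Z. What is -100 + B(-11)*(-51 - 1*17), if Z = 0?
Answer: -100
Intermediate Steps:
B(z) = 0 (B(z) = z*0 = 0)
-100 + B(-11)*(-51 - 1*17) = -100 + 0*(-51 - 1*17) = -100 + 0*(-51 - 17) = -100 + 0*(-68) = -100 + 0 = -100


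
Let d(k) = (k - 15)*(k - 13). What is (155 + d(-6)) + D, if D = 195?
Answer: 749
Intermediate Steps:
d(k) = (-15 + k)*(-13 + k)
(155 + d(-6)) + D = (155 + (195 + (-6)**2 - 28*(-6))) + 195 = (155 + (195 + 36 + 168)) + 195 = (155 + 399) + 195 = 554 + 195 = 749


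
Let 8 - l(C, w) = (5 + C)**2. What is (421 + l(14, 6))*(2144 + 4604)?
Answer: 458864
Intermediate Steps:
l(C, w) = 8 - (5 + C)**2
(421 + l(14, 6))*(2144 + 4604) = (421 + (8 - (5 + 14)**2))*(2144 + 4604) = (421 + (8 - 1*19**2))*6748 = (421 + (8 - 1*361))*6748 = (421 + (8 - 361))*6748 = (421 - 353)*6748 = 68*6748 = 458864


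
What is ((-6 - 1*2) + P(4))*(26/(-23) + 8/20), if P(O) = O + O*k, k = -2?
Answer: 1008/115 ≈ 8.7652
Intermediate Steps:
P(O) = -O (P(O) = O + O*(-2) = O - 2*O = -O)
((-6 - 1*2) + P(4))*(26/(-23) + 8/20) = ((-6 - 1*2) - 1*4)*(26/(-23) + 8/20) = ((-6 - 2) - 4)*(26*(-1/23) + 8*(1/20)) = (-8 - 4)*(-26/23 + ⅖) = -12*(-84/115) = 1008/115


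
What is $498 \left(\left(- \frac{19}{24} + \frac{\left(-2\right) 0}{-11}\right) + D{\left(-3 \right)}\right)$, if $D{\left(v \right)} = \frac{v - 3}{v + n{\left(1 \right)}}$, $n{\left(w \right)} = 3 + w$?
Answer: $- \frac{13529}{4} \approx -3382.3$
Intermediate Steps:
$D{\left(v \right)} = \frac{-3 + v}{4 + v}$ ($D{\left(v \right)} = \frac{v - 3}{v + \left(3 + 1\right)} = \frac{-3 + v}{v + 4} = \frac{-3 + v}{4 + v}$)
$498 \left(\left(- \frac{19}{24} + \frac{\left(-2\right) 0}{-11}\right) + D{\left(-3 \right)}\right) = 498 \left(\left(- \frac{19}{24} + \frac{\left(-2\right) 0}{-11}\right) + \frac{-3 - 3}{4 - 3}\right) = 498 \left(\left(\left(-19\right) \frac{1}{24} + 0 \left(- \frac{1}{11}\right)\right) + 1^{-1} \left(-6\right)\right) = 498 \left(\left(- \frac{19}{24} + 0\right) + 1 \left(-6\right)\right) = 498 \left(- \frac{19}{24} - 6\right) = 498 \left(- \frac{163}{24}\right) = - \frac{13529}{4}$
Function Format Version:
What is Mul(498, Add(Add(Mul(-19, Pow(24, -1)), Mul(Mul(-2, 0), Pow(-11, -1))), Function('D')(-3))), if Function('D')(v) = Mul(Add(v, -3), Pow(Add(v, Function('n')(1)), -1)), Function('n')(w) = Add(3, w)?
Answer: Rational(-13529, 4) ≈ -3382.3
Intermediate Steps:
Function('D')(v) = Mul(Pow(Add(4, v), -1), Add(-3, v)) (Function('D')(v) = Mul(Add(v, -3), Pow(Add(v, Add(3, 1)), -1)) = Mul(Add(-3, v), Pow(Add(v, 4), -1)) = Mul(Add(-3, v), Pow(Add(4, v), -1)) = Mul(Pow(Add(4, v), -1), Add(-3, v)))
Mul(498, Add(Add(Mul(-19, Pow(24, -1)), Mul(Mul(-2, 0), Pow(-11, -1))), Function('D')(-3))) = Mul(498, Add(Add(Mul(-19, Pow(24, -1)), Mul(Mul(-2, 0), Pow(-11, -1))), Mul(Pow(Add(4, -3), -1), Add(-3, -3)))) = Mul(498, Add(Add(Mul(-19, Rational(1, 24)), Mul(0, Rational(-1, 11))), Mul(Pow(1, -1), -6))) = Mul(498, Add(Add(Rational(-19, 24), 0), Mul(1, -6))) = Mul(498, Add(Rational(-19, 24), -6)) = Mul(498, Rational(-163, 24)) = Rational(-13529, 4)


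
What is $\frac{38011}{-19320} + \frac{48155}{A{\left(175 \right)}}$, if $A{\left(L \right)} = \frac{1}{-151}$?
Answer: $- \frac{140483582611}{19320} \approx -7.2714 \cdot 10^{6}$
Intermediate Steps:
$A{\left(L \right)} = - \frac{1}{151}$
$\frac{38011}{-19320} + \frac{48155}{A{\left(175 \right)}} = \frac{38011}{-19320} + \frac{48155}{- \frac{1}{151}} = 38011 \left(- \frac{1}{19320}\right) + 48155 \left(-151\right) = - \frac{38011}{19320} - 7271405 = - \frac{140483582611}{19320}$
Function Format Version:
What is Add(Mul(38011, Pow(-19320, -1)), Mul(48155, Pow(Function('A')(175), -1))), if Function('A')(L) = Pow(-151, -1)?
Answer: Rational(-140483582611, 19320) ≈ -7.2714e+6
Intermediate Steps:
Function('A')(L) = Rational(-1, 151)
Add(Mul(38011, Pow(-19320, -1)), Mul(48155, Pow(Function('A')(175), -1))) = Add(Mul(38011, Pow(-19320, -1)), Mul(48155, Pow(Rational(-1, 151), -1))) = Add(Mul(38011, Rational(-1, 19320)), Mul(48155, -151)) = Add(Rational(-38011, 19320), -7271405) = Rational(-140483582611, 19320)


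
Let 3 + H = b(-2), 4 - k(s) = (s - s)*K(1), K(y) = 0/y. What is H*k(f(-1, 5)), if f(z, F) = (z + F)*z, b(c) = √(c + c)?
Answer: -12 + 8*I ≈ -12.0 + 8.0*I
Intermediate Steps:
K(y) = 0
b(c) = √2*√c (b(c) = √(2*c) = √2*√c)
f(z, F) = z*(F + z) (f(z, F) = (F + z)*z = z*(F + z))
k(s) = 4 (k(s) = 4 - (s - s)*0 = 4 - 0*0 = 4 - 1*0 = 4 + 0 = 4)
H = -3 + 2*I (H = -3 + √2*√(-2) = -3 + √2*(I*√2) = -3 + 2*I ≈ -3.0 + 2.0*I)
H*k(f(-1, 5)) = (-3 + 2*I)*4 = -12 + 8*I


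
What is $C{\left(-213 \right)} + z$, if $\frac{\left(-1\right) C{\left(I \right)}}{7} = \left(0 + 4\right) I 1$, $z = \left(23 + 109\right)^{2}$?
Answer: $23388$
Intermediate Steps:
$z = 17424$ ($z = 132^{2} = 17424$)
$C{\left(I \right)} = - 28 I$ ($C{\left(I \right)} = - 7 \left(0 + 4\right) I 1 = - 7 \cdot 4 I 1 = - 7 \cdot 4 I = - 28 I$)
$C{\left(-213 \right)} + z = \left(-28\right) \left(-213\right) + 17424 = 5964 + 17424 = 23388$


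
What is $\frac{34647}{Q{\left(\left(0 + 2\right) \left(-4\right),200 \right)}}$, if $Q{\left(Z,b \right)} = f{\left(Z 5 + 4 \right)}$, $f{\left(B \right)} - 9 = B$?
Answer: $- \frac{11549}{9} \approx -1283.2$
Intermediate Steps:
$f{\left(B \right)} = 9 + B$
$Q{\left(Z,b \right)} = 13 + 5 Z$ ($Q{\left(Z,b \right)} = 9 + \left(Z 5 + 4\right) = 9 + \left(5 Z + 4\right) = 9 + \left(4 + 5 Z\right) = 13 + 5 Z$)
$\frac{34647}{Q{\left(\left(0 + 2\right) \left(-4\right),200 \right)}} = \frac{34647}{13 + 5 \left(0 + 2\right) \left(-4\right)} = \frac{34647}{13 + 5 \cdot 2 \left(-4\right)} = \frac{34647}{13 + 5 \left(-8\right)} = \frac{34647}{13 - 40} = \frac{34647}{-27} = 34647 \left(- \frac{1}{27}\right) = - \frac{11549}{9}$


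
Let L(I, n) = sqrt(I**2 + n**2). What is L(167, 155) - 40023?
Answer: -40023 + sqrt(51914) ≈ -39795.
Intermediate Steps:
L(167, 155) - 40023 = sqrt(167**2 + 155**2) - 40023 = sqrt(27889 + 24025) - 40023 = sqrt(51914) - 40023 = -40023 + sqrt(51914)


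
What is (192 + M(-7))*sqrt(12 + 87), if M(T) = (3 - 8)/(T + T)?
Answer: 8079*sqrt(11)/14 ≈ 1913.9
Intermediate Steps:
M(T) = -5/(2*T) (M(T) = -5*1/(2*T) = -5/(2*T))
(192 + M(-7))*sqrt(12 + 87) = (192 - 5/2/(-7))*sqrt(12 + 87) = (192 - 5/2*(-1/7))*sqrt(99) = (192 + 5/14)*(3*sqrt(11)) = 2693*(3*sqrt(11))/14 = 8079*sqrt(11)/14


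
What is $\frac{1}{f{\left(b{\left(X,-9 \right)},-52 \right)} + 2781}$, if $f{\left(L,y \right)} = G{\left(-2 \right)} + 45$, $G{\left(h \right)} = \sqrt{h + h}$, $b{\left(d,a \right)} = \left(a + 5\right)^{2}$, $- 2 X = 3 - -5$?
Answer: $\frac{1413}{3993140} - \frac{i}{3993140} \approx 0.00035386 - 2.5043 \cdot 10^{-7} i$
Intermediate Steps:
$X = -4$ ($X = - \frac{3 - -5}{2} = - \frac{3 + 5}{2} = \left(- \frac{1}{2}\right) 8 = -4$)
$b{\left(d,a \right)} = \left(5 + a\right)^{2}$
$G{\left(h \right)} = \sqrt{2} \sqrt{h}$ ($G{\left(h \right)} = \sqrt{2 h} = \sqrt{2} \sqrt{h}$)
$f{\left(L,y \right)} = 45 + 2 i$ ($f{\left(L,y \right)} = \sqrt{2} \sqrt{-2} + 45 = \sqrt{2} i \sqrt{2} + 45 = 2 i + 45 = 45 + 2 i$)
$\frac{1}{f{\left(b{\left(X,-9 \right)},-52 \right)} + 2781} = \frac{1}{\left(45 + 2 i\right) + 2781} = \frac{1}{2826 + 2 i} = \frac{2826 - 2 i}{7986280}$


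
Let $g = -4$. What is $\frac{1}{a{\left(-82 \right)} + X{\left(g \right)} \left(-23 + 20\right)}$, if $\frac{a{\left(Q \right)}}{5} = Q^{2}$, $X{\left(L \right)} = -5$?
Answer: $\frac{1}{33635} \approx 2.9731 \cdot 10^{-5}$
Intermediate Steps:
$a{\left(Q \right)} = 5 Q^{2}$
$\frac{1}{a{\left(-82 \right)} + X{\left(g \right)} \left(-23 + 20\right)} = \frac{1}{5 \left(-82\right)^{2} - 5 \left(-23 + 20\right)} = \frac{1}{5 \cdot 6724 - -15} = \frac{1}{33620 + 15} = \frac{1}{33635}$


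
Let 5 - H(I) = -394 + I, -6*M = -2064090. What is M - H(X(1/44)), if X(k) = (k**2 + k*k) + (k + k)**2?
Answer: 332620291/968 ≈ 3.4362e+5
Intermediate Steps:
M = 344015 (M = -1/6*(-2064090) = 344015)
X(k) = 6*k**2 (X(k) = (k**2 + k**2) + (2*k)**2 = 2*k**2 + 4*k**2 = 6*k**2)
H(I) = 399 - I (H(I) = 5 - (-394 + I) = 5 + (394 - I) = 399 - I)
M - H(X(1/44)) = 344015 - (399 - 6*(1/44)**2) = 344015 - (399 - 6/1936) = 344015 - (399 - 1*3/968) = 344015 - (399 - 3/968) = 344015 - 1*386229/968 = 344015 - 386229/968 = 332620291/968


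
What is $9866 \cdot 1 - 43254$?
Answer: $-33388$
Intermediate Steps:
$9866 \cdot 1 - 43254 = 9866 - 43254 = -33388$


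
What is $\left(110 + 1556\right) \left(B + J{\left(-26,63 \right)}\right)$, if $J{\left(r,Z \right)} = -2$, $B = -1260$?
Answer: $-2102492$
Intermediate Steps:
$\left(110 + 1556\right) \left(B + J{\left(-26,63 \right)}\right) = \left(110 + 1556\right) \left(-1260 - 2\right) = 1666 \left(-1262\right) = -2102492$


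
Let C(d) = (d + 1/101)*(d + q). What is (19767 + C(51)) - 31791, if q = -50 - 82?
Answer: -1631736/101 ≈ -16156.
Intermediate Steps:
q = -132
C(d) = (-132 + d)*(1/101 + d) (C(d) = (d + 1/101)*(d - 132) = (d + 1/101)*(-132 + d) = (1/101 + d)*(-132 + d) = (-132 + d)*(1/101 + d))
(19767 + C(51)) - 31791 = (19767 + (-132/101 + 51² - 13331/101*51)) - 31791 = (19767 + (-132/101 + 2601 - 679881/101)) - 31791 = (19767 - 417312/101) - 31791 = 1579155/101 - 31791 = -1631736/101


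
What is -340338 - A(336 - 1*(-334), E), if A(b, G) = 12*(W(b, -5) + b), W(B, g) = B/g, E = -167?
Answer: -346770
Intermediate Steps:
A(b, G) = 48*b/5 (A(b, G) = 12*(b/(-5) + b) = 12*(b*(-⅕) + b) = 12*(-b/5 + b) = 12*(4*b/5) = 48*b/5)
-340338 - A(336 - 1*(-334), E) = -340338 - 48*(336 - 1*(-334))/5 = -340338 - 48*(336 + 334)/5 = -340338 - 48*670/5 = -340338 - 1*6432 = -340338 - 6432 = -346770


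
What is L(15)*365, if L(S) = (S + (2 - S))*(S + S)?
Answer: 21900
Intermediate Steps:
L(S) = 4*S (L(S) = 2*(2*S) = 4*S)
L(15)*365 = (4*15)*365 = 60*365 = 21900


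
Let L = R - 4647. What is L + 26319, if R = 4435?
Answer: 26107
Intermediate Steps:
L = -212 (L = 4435 - 4647 = -212)
L + 26319 = -212 + 26319 = 26107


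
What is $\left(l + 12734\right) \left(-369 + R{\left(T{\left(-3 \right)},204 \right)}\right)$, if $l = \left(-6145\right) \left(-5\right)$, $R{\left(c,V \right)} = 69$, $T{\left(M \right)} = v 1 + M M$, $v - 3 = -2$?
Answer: $-13037700$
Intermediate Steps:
$v = 1$ ($v = 3 - 2 = 1$)
$T{\left(M \right)} = 1 + M^{2}$ ($T{\left(M \right)} = 1 \cdot 1 + M M = 1 + M^{2}$)
$l = 30725$
$\left(l + 12734\right) \left(-369 + R{\left(T{\left(-3 \right)},204 \right)}\right) = \left(30725 + 12734\right) \left(-369 + 69\right) = 43459 \left(-300\right) = -13037700$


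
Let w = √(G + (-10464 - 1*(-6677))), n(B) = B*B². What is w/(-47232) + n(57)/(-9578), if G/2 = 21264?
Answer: -185193/9578 - √38741/47232 ≈ -19.339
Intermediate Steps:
G = 42528 (G = 2*21264 = 42528)
n(B) = B³
w = √38741 (w = √(42528 + (-10464 - 1*(-6677))) = √(42528 + (-10464 + 6677)) = √(42528 - 3787) = √38741 ≈ 196.83)
w/(-47232) + n(57)/(-9578) = √38741/(-47232) + 57³/(-9578) = √38741*(-1/47232) + 185193*(-1/9578) = -√38741/47232 - 185193/9578 = -185193/9578 - √38741/47232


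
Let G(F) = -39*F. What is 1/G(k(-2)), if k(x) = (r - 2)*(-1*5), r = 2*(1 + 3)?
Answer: 1/1170 ≈ 0.00085470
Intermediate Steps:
r = 8 (r = 2*4 = 8)
k(x) = -30 (k(x) = (8 - 2)*(-1*5) = 6*(-5) = -30)
1/G(k(-2)) = 1/(-39*(-30)) = 1/1170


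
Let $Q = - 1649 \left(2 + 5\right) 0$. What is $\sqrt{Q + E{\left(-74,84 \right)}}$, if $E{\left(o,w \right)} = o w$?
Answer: $2 i \sqrt{1554} \approx 78.842 i$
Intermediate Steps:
$Q = 0$ ($Q = - 1649 \cdot 7 \cdot 0 = \left(-1649\right) 0 = 0$)
$\sqrt{Q + E{\left(-74,84 \right)}} = \sqrt{0 - 6216} = \sqrt{-6216} = 2 i \sqrt{1554}$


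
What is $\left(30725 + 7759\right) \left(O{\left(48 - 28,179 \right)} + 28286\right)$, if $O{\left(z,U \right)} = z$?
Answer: $1089328104$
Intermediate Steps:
$\left(30725 + 7759\right) \left(O{\left(48 - 28,179 \right)} + 28286\right) = \left(30725 + 7759\right) \left(\left(48 - 28\right) + 28286\right) = 38484 \left(\left(48 - 28\right) + 28286\right) = 38484 \left(20 + 28286\right) = 38484 \cdot 28306 = 1089328104$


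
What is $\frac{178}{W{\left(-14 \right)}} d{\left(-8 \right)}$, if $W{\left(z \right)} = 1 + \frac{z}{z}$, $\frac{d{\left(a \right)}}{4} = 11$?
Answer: $3916$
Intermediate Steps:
$d{\left(a \right)} = 44$ ($d{\left(a \right)} = 4 \cdot 11 = 44$)
$W{\left(z \right)} = 2$ ($W{\left(z \right)} = 1 + 1 = 2$)
$\frac{178}{W{\left(-14 \right)}} d{\left(-8 \right)} = \frac{178}{2} \cdot 44 = 178 \cdot \frac{1}{2} \cdot 44 = 89 \cdot 44 = 3916$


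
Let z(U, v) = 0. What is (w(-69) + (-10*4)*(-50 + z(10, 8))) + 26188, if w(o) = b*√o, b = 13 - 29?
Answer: 28188 - 16*I*√69 ≈ 28188.0 - 132.91*I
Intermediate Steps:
b = -16
w(o) = -16*√o
(w(-69) + (-10*4)*(-50 + z(10, 8))) + 26188 = (-16*I*√69 + (-10*4)*(-50 + 0)) + 26188 = (-16*I*√69 - 40*(-50)) + 26188 = (-16*I*√69 + 2000) + 26188 = (2000 - 16*I*√69) + 26188 = 28188 - 16*I*√69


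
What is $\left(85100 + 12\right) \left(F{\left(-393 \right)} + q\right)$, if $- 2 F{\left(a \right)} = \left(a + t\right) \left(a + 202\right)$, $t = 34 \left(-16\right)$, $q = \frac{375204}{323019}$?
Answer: $- \frac{820039806502180}{107673} \approx -7.616 \cdot 10^{9}$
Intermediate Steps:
$q = \frac{125068}{107673}$ ($q = 375204 \cdot \frac{1}{323019} = \frac{125068}{107673} \approx 1.1616$)
$t = -544$
$F{\left(a \right)} = - \frac{\left(-544 + a\right) \left(202 + a\right)}{2}$ ($F{\left(a \right)} = - \frac{\left(a - 544\right) \left(a + 202\right)}{2} = - \frac{\left(-544 + a\right) \left(202 + a\right)}{2}$)
$\left(85100 + 12\right) \left(F{\left(-393 \right)} + q\right) = \left(85100 + 12\right) \left(\left(54944 + 171 \left(-393\right) - \frac{\left(-393\right)^{2}}{2}\right) + \frac{125068}{107673}\right) = 85112 \left(\left(54944 - 67203 - \frac{154449}{2}\right) + \frac{125068}{107673}\right) = 85112 \left(- \frac{178967}{2} + \frac{125068}{107673}\right) = 85112 \left(- \frac{19269663655}{215346}\right) = - \frac{820039806502180}{107673}$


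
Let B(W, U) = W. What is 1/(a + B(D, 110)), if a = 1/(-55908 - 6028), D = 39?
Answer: 61936/2415503 ≈ 0.025641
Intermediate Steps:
a = -1/61936 (a = 1/(-61936) = -1/61936 ≈ -1.6146e-5)
1/(a + B(D, 110)) = 1/(-1/61936 + 39) = 1/(2415503/61936) = 61936/2415503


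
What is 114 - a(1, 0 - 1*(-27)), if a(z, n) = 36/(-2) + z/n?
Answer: 3563/27 ≈ 131.96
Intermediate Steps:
a(z, n) = -18 + z/n (a(z, n) = 36*(-1/2) + z/n = -18 + z/n)
114 - a(1, 0 - 1*(-27)) = 114 - (-18 + 1/(0 - 1*(-27))) = 114 - (-18 + 1/(0 + 27)) = 114 - (-18 + 1/27) = 114 - 1*(-485/27) = 114 + 485/27 = 3563/27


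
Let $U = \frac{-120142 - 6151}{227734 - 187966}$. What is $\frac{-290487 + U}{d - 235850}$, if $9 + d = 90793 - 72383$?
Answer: $\frac{11552213309}{8647511832} \approx 1.3359$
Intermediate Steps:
$d = 18401$ ($d = -9 + \left(90793 - 72383\right) = -9 + 18410 = 18401$)
$U = - \frac{126293}{39768} \approx -3.1757$
$\frac{-290487 + U}{d - 235850} = \frac{-290487 - \frac{126293}{39768}}{18401 - 235850} = - \frac{11552213309}{39768 \left(-217449\right)} = \left(- \frac{11552213309}{39768}\right) \left(- \frac{1}{217449}\right) = \frac{11552213309}{8647511832}$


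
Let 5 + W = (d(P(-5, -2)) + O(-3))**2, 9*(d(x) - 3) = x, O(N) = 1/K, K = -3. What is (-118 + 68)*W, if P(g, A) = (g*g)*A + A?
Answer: -18950/81 ≈ -233.95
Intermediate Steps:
P(g, A) = A + A*g**2 (P(g, A) = g**2*A + A = A*g**2 + A = A + A*g**2)
O(N) = -1/3 (O(N) = 1/(-3) = -1/3)
d(x) = 3 + x/9
W = 379/81 (W = -5 + ((3 + (-2*(1 + (-5)**2))/9) - 1/3)**2 = -5 + ((3 + (-2*(1 + 25))/9) - 1/3)**2 = -5 + ((3 + (-2*26)/9) - 1/3)**2 = -5 + ((3 + (1/9)*(-52)) - 1/3)**2 = -5 + ((3 - 52/9) - 1/3)**2 = -5 + (-25/9 - 1/3)**2 = -5 + (-28/9)**2 = -5 + 784/81 = 379/81 ≈ 4.6790)
(-118 + 68)*W = (-118 + 68)*(379/81) = -50*379/81 = -18950/81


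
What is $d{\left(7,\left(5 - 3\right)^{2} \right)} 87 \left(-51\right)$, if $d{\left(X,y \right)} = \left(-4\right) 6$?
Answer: $106488$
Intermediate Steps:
$d{\left(X,y \right)} = -24$
$d{\left(7,\left(5 - 3\right)^{2} \right)} 87 \left(-51\right) = \left(-24\right) 87 \left(-51\right) = \left(-2088\right) \left(-51\right) = 106488$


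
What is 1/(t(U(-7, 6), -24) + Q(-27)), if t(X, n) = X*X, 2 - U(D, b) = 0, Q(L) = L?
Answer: -1/23 ≈ -0.043478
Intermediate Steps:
U(D, b) = 2 (U(D, b) = 2 - 1*0 = 2 + 0 = 2)
t(X, n) = X²
1/(t(U(-7, 6), -24) + Q(-27)) = 1/(2² - 27) = 1/(4 - 27) = 1/(-23) = -1/23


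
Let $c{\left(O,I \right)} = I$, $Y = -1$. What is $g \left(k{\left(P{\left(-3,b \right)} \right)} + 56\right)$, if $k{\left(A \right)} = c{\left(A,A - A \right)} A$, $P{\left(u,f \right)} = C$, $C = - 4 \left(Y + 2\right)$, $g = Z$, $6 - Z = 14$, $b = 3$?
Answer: $-448$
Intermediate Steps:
$Z = -8$ ($Z = 6 - 14 = -8$)
$g = -8$
$C = -4$ ($C = - 4 \left(-1 + 2\right) = \left(-4\right) 1 = -4$)
$P{\left(u,f \right)} = -4$
$k{\left(A \right)} = 0$ ($k{\left(A \right)} = \left(A - A\right) A = 0 A = 0$)
$g \left(k{\left(P{\left(-3,b \right)} \right)} + 56\right) = - 8 \left(0 + 56\right) = \left(-8\right) 56 = -448$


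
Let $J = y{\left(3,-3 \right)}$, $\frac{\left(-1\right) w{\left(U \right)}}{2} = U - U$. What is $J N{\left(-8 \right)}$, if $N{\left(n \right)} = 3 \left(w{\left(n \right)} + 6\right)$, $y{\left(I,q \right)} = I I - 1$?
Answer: $144$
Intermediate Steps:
$w{\left(U \right)} = 0$ ($w{\left(U \right)} = - 2 \left(U - U\right) = \left(-2\right) 0 = 0$)
$y{\left(I,q \right)} = -1 + I^{2}$ ($y{\left(I,q \right)} = I^{2} - 1 = -1 + I^{2}$)
$N{\left(n \right)} = 18$ ($N{\left(n \right)} = 3 \left(0 + 6\right) = 3 \cdot 6 = 18$)
$J = 8$ ($J = -1 + 3^{2} = -1 + 9 = 8$)
$J N{\left(-8 \right)} = 8 \cdot 18 = 144$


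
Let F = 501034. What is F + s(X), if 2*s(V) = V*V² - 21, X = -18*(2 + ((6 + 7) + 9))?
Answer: -79619521/2 ≈ -3.9810e+7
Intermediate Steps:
X = -432 (X = -18*(2 + (13 + 9)) = -18*(2 + 22) = -18*24 = -432)
s(V) = -21/2 + V³/2 (s(V) = (V*V² - 21)/2 = (V³ - 21)/2 = (-21 + V³)/2 = -21/2 + V³/2)
F + s(X) = 501034 + (-21/2 + (½)*(-432)³) = 501034 + (-21/2 + (½)*(-80621568)) = 501034 + (-21/2 - 40310784) = 501034 - 80621589/2 = -79619521/2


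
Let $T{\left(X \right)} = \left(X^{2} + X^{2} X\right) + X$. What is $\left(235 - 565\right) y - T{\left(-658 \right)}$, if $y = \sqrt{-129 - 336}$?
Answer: $284458006 - 330 i \sqrt{465} \approx 2.8446 \cdot 10^{8} - 7116.1 i$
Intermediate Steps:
$y = i \sqrt{465}$ ($y = \sqrt{-465} = i \sqrt{465} \approx 21.564 i$)
$T{\left(X \right)} = X + X^{2} + X^{3}$ ($T{\left(X \right)} = \left(X^{2} + X^{3}\right) + X = X + X^{2} + X^{3}$)
$\left(235 - 565\right) y - T{\left(-658 \right)} = \left(235 - 565\right) i \sqrt{465} - - 658 \left(1 - 658 + \left(-658\right)^{2}\right) = - 330 i \sqrt{465} - - 658 \left(1 - 658 + 432964\right) = - 330 i \sqrt{465} - \left(-658\right) 432307 = - 330 i \sqrt{465} - -284458006 = - 330 i \sqrt{465} + 284458006 = 284458006 - 330 i \sqrt{465}$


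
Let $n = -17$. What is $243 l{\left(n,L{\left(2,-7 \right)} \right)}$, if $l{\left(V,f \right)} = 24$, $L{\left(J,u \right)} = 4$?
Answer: $5832$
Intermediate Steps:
$243 l{\left(n,L{\left(2,-7 \right)} \right)} = 243 \cdot 24 = 5832$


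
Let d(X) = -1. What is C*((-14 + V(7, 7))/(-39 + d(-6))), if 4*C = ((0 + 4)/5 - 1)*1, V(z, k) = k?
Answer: -7/800 ≈ -0.0087500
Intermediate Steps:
C = -1/20 (C = (((0 + 4)/5 - 1)*1)/4 = ((4*(⅕) - 1)*1)/4 = ((⅘ - 1)*1)/4 = (-⅕*1)/4 = (¼)*(-⅕) = -1/20 ≈ -0.050000)
C*((-14 + V(7, 7))/(-39 + d(-6))) = -(-14 + 7)/(20*(-39 - 1)) = -(-7)/(20*(-40)) = -(-7)*(-1)/(20*40) = -1/20*7/40 = -7/800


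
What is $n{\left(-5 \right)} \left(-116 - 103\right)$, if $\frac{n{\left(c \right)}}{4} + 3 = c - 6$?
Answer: $12264$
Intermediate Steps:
$n{\left(c \right)} = -36 + 4 c$ ($n{\left(c \right)} = -12 + 4 \left(c - 6\right) = -12 + 4 \left(-6 + c\right) = -12 + \left(-24 + 4 c\right) = -36 + 4 c$)
$n{\left(-5 \right)} \left(-116 - 103\right) = \left(-36 + 4 \left(-5\right)\right) \left(-116 - 103\right) = \left(-36 - 20\right) \left(-219\right) = \left(-56\right) \left(-219\right) = 12264$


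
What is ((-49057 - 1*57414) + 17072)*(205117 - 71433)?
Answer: -11951215916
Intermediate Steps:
((-49057 - 1*57414) + 17072)*(205117 - 71433) = ((-49057 - 57414) + 17072)*133684 = (-106471 + 17072)*133684 = -89399*133684 = -11951215916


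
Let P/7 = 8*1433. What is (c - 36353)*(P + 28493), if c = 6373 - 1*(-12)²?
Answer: -3275713884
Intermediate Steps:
P = 80248 (P = 7*(8*1433) = 7*11464 = 80248)
c = 6229 (c = 6373 - 1*144 = 6373 - 144 = 6229)
(c - 36353)*(P + 28493) = (6229 - 36353)*(80248 + 28493) = -30124*108741 = -3275713884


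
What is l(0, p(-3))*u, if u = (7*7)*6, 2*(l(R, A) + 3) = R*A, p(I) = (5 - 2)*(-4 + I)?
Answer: -882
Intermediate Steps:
p(I) = -12 + 3*I (p(I) = 3*(-4 + I) = -12 + 3*I)
l(R, A) = -3 + A*R/2 (l(R, A) = -3 + (R*A)/2 = -3 + (A*R)/2 = -3 + A*R/2)
u = 294 (u = 49*6 = 294)
l(0, p(-3))*u = (-3 + (½)*(-12 + 3*(-3))*0)*294 = (-3 + (½)*(-12 - 9)*0)*294 = (-3 + (½)*(-21)*0)*294 = (-3 + 0)*294 = -3*294 = -882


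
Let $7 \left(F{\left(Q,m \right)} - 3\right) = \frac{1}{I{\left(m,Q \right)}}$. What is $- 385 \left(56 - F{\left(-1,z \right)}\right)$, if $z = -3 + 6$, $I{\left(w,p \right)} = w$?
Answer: $- \frac{61160}{3} \approx -20387.0$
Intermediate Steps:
$z = 3$
$F{\left(Q,m \right)} = 3 + \frac{1}{7 m}$
$- 385 \left(56 - F{\left(-1,z \right)}\right) = - 385 \left(56 - \left(3 + \frac{1}{7 \cdot 3}\right)\right) = - 385 \left(56 - \left(3 + \frac{1}{7} \cdot \frac{1}{3}\right)\right) = - 385 \left(56 - \left(3 + \frac{1}{21}\right)\right) = - 385 \left(56 - \frac{64}{21}\right) = \left(-385\right) \frac{1112}{21} = - \frac{61160}{3}$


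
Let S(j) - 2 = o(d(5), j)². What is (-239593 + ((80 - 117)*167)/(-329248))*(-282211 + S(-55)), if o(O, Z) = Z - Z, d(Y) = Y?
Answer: 22262200859135965/329248 ≈ 6.7615e+10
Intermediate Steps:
o(O, Z) = 0
S(j) = 2 (S(j) = 2 + 0² = 2 + 0 = 2)
(-239593 + ((80 - 117)*167)/(-329248))*(-282211 + S(-55)) = (-239593 + ((80 - 117)*167)/(-329248))*(-282211 + 2) = (-239593 - 37*167*(-1/329248))*(-282209) = (-239593 - 6179*(-1/329248))*(-282209) = (-239593 + 6179/329248)*(-282209) = -78885509885/329248*(-282209) = 22262200859135965/329248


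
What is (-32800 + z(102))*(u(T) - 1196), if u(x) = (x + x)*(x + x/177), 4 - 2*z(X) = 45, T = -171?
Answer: -111568957444/59 ≈ -1.8910e+9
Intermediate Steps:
z(X) = -41/2 (z(X) = 2 - 1/2*45 = 2 - 45/2 = -41/2)
u(x) = 356*x**2/177 (u(x) = (2*x)*(x + x*(1/177)) = (2*x)*(x + x/177) = (2*x)*(178*x/177) = 356*x**2/177)
(-32800 + z(102))*(u(T) - 1196) = (-32800 - 41/2)*((356/177)*(-171)**2 - 1196) = -65641*((356/177)*29241 - 1196)/2 = -65641*(3469932/59 - 1196)/2 = -65641/2*3399368/59 = -111568957444/59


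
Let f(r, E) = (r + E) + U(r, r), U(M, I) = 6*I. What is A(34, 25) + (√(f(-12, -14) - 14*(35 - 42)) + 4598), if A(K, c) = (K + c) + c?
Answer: 4682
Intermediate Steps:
A(K, c) = K + 2*c
f(r, E) = E + 7*r (f(r, E) = (r + E) + 6*r = (E + r) + 6*r = E + 7*r)
A(34, 25) + (√(f(-12, -14) - 14*(35 - 42)) + 4598) = (34 + 2*25) + (√((-14 + 7*(-12)) - 14*(35 - 42)) + 4598) = (34 + 50) + (√((-14 - 84) - 14*(-7)) + 4598) = 84 + (√(-98 + 98) + 4598) = 84 + (√0 + 4598) = 84 + (0 + 4598) = 84 + 4598 = 4682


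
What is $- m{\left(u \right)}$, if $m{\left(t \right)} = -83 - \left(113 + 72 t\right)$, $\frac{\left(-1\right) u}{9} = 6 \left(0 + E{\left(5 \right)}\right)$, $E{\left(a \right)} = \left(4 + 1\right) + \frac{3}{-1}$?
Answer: $-7580$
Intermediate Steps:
$E{\left(a \right)} = 2$ ($E{\left(a \right)} = 5 + 3 \left(-1\right) = 5 - 3 = 2$)
$u = -108$ ($u = - 9 \cdot 6 \left(0 + 2\right) = - 9 \cdot 6 \cdot 2 = \left(-9\right) 12 = -108$)
$m{\left(t \right)} = -196 - 72 t$ ($m{\left(t \right)} = -83 - \left(113 + 72 t\right) = -196 - 72 t$)
$- m{\left(u \right)} = - (-196 - -7776) = - (-196 + 7776) = \left(-1\right) 7580 = -7580$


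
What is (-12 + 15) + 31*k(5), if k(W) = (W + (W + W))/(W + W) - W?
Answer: -211/2 ≈ -105.50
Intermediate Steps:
k(W) = 3/2 - W (k(W) = (W + 2*W)/((2*W)) - W = (3*W)*(1/(2*W)) - W = 3/2 - W)
(-12 + 15) + 31*k(5) = (-12 + 15) + 31*(3/2 - 1*5) = 3 + 31*(3/2 - 5) = 3 + 31*(-7/2) = 3 - 217/2 = -211/2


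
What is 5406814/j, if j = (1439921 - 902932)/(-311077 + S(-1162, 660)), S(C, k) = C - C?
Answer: -1681935478678/536989 ≈ -3.1322e+6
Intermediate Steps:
S(C, k) = 0
j = -536989/311077 (j = (1439921 - 902932)/(-311077 + 0) = 536989/(-311077) = 536989*(-1/311077) = -536989/311077 ≈ -1.7262)
5406814/j = 5406814/(-536989/311077) = 5406814*(-311077/536989) = -1681935478678/536989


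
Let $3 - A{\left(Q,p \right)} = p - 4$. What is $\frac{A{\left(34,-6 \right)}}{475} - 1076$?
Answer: $- \frac{511087}{475} \approx -1076.0$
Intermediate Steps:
$A{\left(Q,p \right)} = 7 - p$ ($A{\left(Q,p \right)} = 3 - \left(p - 4\right) = 3 - \left(-4 + p\right) = 7 - p$)
$\frac{A{\left(34,-6 \right)}}{475} - 1076 = \frac{7 - -6}{475} - 1076 = \left(7 + 6\right) \frac{1}{475} - 1076 = 13 \cdot \frac{1}{475} - 1076 = \frac{13}{475} - 1076 = - \frac{511087}{475}$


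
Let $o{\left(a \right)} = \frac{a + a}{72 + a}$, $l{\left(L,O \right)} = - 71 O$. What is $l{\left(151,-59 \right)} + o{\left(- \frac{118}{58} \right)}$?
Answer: $\frac{8499363}{2029} \approx 4188.9$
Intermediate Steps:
$o{\left(a \right)} = \frac{2 a}{72 + a}$
$l{\left(151,-59 \right)} + o{\left(- \frac{118}{58} \right)} = \left(-71\right) \left(-59\right) + \frac{2 \left(- \frac{118}{58}\right)}{72 - \frac{118}{58}} = 4189 + \frac{2 \left(\left(-118\right) \frac{1}{58}\right)}{72 - \frac{59}{29}} = 4189 + 2 \left(- \frac{59}{29}\right) \frac{1}{72 - \frac{59}{29}} = 4189 + 2 \left(- \frac{59}{29}\right) \frac{1}{\frac{2029}{29}} = 4189 + 2 \left(- \frac{59}{29}\right) \frac{29}{2029} = 4189 - \frac{118}{2029} = \frac{8499363}{2029}$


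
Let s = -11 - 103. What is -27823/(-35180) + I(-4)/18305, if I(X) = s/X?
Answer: 102060529/128793980 ≈ 0.79243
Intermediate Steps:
s = -114
I(X) = -114/X
-27823/(-35180) + I(-4)/18305 = -27823/(-35180) - 114/(-4)/18305 = -27823*(-1/35180) - 114*(-¼)*(1/18305) = 27823/35180 + (57/2)*(1/18305) = 27823/35180 + 57/36610 = 102060529/128793980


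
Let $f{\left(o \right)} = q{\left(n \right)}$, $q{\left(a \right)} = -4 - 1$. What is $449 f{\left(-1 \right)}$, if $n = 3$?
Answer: $-2245$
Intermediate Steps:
$q{\left(a \right)} = -5$ ($q{\left(a \right)} = -4 - 1 = -5$)
$f{\left(o \right)} = -5$
$449 f{\left(-1 \right)} = 449 \left(-5\right) = -2245$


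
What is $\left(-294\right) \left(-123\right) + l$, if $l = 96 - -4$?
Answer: $36262$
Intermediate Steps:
$l = 100$ ($l = 96 + 4 = 100$)
$\left(-294\right) \left(-123\right) + l = \left(-294\right) \left(-123\right) + 100 = 36162 + 100 = 36262$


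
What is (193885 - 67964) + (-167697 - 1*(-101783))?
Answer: 60007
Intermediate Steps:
(193885 - 67964) + (-167697 - 1*(-101783)) = 125921 + (-167697 + 101783) = 125921 - 65914 = 60007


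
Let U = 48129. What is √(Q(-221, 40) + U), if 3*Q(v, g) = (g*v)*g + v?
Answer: I*√628302/3 ≈ 264.22*I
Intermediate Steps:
Q(v, g) = v/3 + v*g²/3 (Q(v, g) = ((g*v)*g + v)/3 = (v*g² + v)/3 = (v + v*g²)/3 = v/3 + v*g²/3)
√(Q(-221, 40) + U) = √((⅓)*(-221)*(1 + 40²) + 48129) = √((⅓)*(-221)*(1 + 1600) + 48129) = √((⅓)*(-221)*1601 + 48129) = √(-353821/3 + 48129) = √(-209434/3) = I*√628302/3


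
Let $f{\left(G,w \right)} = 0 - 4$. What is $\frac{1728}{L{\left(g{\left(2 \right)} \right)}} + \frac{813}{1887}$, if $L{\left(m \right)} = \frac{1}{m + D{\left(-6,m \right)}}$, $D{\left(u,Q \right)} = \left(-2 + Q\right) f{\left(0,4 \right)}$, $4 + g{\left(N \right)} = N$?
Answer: $\frac{15217039}{629} \approx 24192.0$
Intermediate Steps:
$f{\left(G,w \right)} = -4$
$g{\left(N \right)} = -4 + N$
$D{\left(u,Q \right)} = 8 - 4 Q$ ($D{\left(u,Q \right)} = \left(-2 + Q\right) \left(-4\right) = 8 - 4 Q$)
$L{\left(m \right)} = \frac{1}{8 - 3 m}$ ($L{\left(m \right)} = \frac{1}{m - \left(-8 + 4 m\right)} = \frac{1}{8 - 3 m}$)
$\frac{1728}{L{\left(g{\left(2 \right)} \right)}} + \frac{813}{1887} = \frac{1728}{\frac{1}{8 - 3 \left(-4 + 2\right)}} + \frac{813}{1887} = \frac{1728}{\frac{1}{8 - -6}} + 813 \cdot \frac{1}{1887} = \frac{1728}{\frac{1}{8 + 6}} + \frac{271}{629} = \frac{1728}{\frac{1}{14}} + \frac{271}{629} = 1728 \frac{1}{\frac{1}{14}} + \frac{271}{629} = 1728 \cdot 14 + \frac{271}{629} = 24192 + \frac{271}{629} = \frac{15217039}{629}$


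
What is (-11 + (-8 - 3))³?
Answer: -10648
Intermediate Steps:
(-11 + (-8 - 3))³ = (-11 - 11)³ = (-22)³ = -10648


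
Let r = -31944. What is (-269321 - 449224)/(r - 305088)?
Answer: 239515/112344 ≈ 2.1320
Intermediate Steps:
(-269321 - 449224)/(r - 305088) = (-269321 - 449224)/(-31944 - 305088) = -718545/(-337032) = -718545*(-1/337032) = 239515/112344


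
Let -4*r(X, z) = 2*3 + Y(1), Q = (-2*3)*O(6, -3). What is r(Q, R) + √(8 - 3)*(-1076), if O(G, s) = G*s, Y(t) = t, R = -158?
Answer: -7/4 - 1076*√5 ≈ -2407.8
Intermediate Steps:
Q = 108 (Q = (-2*3)*(6*(-3)) = -6*(-18) = 108)
r(X, z) = -7/4 (r(X, z) = -(2*3 + 1)/4 = -(6 + 1)/4 = -¼*7 = -7/4)
r(Q, R) + √(8 - 3)*(-1076) = -7/4 + √(8 - 3)*(-1076) = -7/4 + √5*(-1076) = -7/4 - 1076*√5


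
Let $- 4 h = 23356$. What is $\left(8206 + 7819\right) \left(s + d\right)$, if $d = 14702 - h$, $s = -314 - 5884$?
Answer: $229846575$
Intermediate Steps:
$s = -6198$
$h = -5839$ ($h = \left(- \frac{1}{4}\right) 23356 = -5839$)
$d = 20541$ ($d = 14702 - -5839 = 14702 + 5839 = 20541$)
$\left(8206 + 7819\right) \left(s + d\right) = \left(8206 + 7819\right) \left(-6198 + 20541\right) = 16025 \cdot 14343 = 229846575$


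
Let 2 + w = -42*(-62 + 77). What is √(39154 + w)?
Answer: √38522 ≈ 196.27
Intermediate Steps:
w = -632 (w = -2 - 42*(-62 + 77) = -2 - 42*15 = -2 - 630 = -632)
√(39154 + w) = √(39154 - 632) = √38522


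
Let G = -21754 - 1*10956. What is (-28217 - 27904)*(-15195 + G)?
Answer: 2688476505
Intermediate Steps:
G = -32710 (G = -21754 - 10956 = -32710)
(-28217 - 27904)*(-15195 + G) = (-28217 - 27904)*(-15195 - 32710) = -56121*(-47905) = 2688476505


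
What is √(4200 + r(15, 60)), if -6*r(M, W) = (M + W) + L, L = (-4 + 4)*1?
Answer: 5*√670/2 ≈ 64.711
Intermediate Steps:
L = 0 (L = 0*1 = 0)
r(M, W) = -M/6 - W/6 (r(M, W) = -((M + W) + 0)/6 = -(M + W)/6 = -M/6 - W/6)
√(4200 + r(15, 60)) = √(4200 + (-⅙*15 - ⅙*60)) = √(4200 + (-5/2 - 10)) = √(4200 - 25/2) = √(8375/2) = 5*√670/2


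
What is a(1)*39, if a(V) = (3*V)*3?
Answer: 351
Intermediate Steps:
a(V) = 9*V
a(1)*39 = (9*1)*39 = 9*39 = 351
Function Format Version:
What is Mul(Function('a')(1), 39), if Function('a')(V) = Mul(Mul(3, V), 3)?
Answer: 351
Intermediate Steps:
Function('a')(V) = Mul(9, V)
Mul(Function('a')(1), 39) = Mul(Mul(9, 1), 39) = Mul(9, 39) = 351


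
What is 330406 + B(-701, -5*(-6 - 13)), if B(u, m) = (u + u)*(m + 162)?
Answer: -29908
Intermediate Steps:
B(u, m) = 2*u*(162 + m) (B(u, m) = (2*u)*(162 + m) = 2*u*(162 + m))
330406 + B(-701, -5*(-6 - 13)) = 330406 + 2*(-701)*(162 - 5*(-6 - 13)) = 330406 + 2*(-701)*(162 - 5*(-19)) = 330406 + 2*(-701)*(162 + 95) = 330406 + 2*(-701)*257 = 330406 - 360314 = -29908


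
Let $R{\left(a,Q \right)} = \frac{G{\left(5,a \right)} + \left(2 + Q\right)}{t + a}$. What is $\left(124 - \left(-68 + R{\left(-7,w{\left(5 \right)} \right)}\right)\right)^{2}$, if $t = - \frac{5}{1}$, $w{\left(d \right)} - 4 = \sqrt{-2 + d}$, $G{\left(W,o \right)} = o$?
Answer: $\frac{\left(2303 + \sqrt{3}\right)^{2}}{144} \approx 36887.0$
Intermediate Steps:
$w{\left(d \right)} = 4 + \sqrt{-2 + d}$
$t = -5$ ($t = \left(-5\right) 1 = -5$)
$R{\left(a,Q \right)} = \frac{2 + Q + a}{-5 + a}$ ($R{\left(a,Q \right)} = \frac{a + \left(2 + Q\right)}{-5 + a} = \frac{2 + Q + a}{-5 + a}$)
$\left(124 - \left(-68 + R{\left(-7,w{\left(5 \right)} \right)}\right)\right)^{2} = \left(124 + \left(68 - \frac{2 + \left(4 + \sqrt{-2 + 5}\right) - 7}{-5 - 7}\right)\right)^{2} = \left(124 + \left(68 - \frac{2 + \left(4 + \sqrt{3}\right) - 7}{-12}\right)\right)^{2} = \left(124 + \left(68 - - \frac{-1 + \sqrt{3}}{12}\right)\right)^{2} = \left(124 + \left(68 - \left(\frac{1}{12} - \frac{\sqrt{3}}{12}\right)\right)\right)^{2} = \left(124 + \left(\frac{815}{12} + \frac{\sqrt{3}}{12}\right)\right)^{2} = \left(\frac{2303}{12} + \frac{\sqrt{3}}{12}\right)^{2}$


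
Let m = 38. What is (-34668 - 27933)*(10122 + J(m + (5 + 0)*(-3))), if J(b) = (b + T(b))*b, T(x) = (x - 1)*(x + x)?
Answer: -2123864127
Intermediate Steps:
T(x) = 2*x*(-1 + x) (T(x) = (-1 + x)*(2*x) = 2*x*(-1 + x))
J(b) = b*(b + 2*b*(-1 + b)) (J(b) = (b + 2*b*(-1 + b))*b = b*(b + 2*b*(-1 + b)))
(-34668 - 27933)*(10122 + J(m + (5 + 0)*(-3))) = (-34668 - 27933)*(10122 + (38 + (5 + 0)*(-3))**2*(-1 + 2*(38 + (5 + 0)*(-3)))) = -62601*(10122 + (38 + 5*(-3))**2*(-1 + 2*(38 + 5*(-3)))) = -62601*(10122 + (38 - 15)**2*(-1 + 2*(38 - 15))) = -62601*(10122 + 23**2*(-1 + 2*23)) = -62601*(10122 + 529*(-1 + 46)) = -62601*(10122 + 529*45) = -62601*(10122 + 23805) = -62601*33927 = -2123864127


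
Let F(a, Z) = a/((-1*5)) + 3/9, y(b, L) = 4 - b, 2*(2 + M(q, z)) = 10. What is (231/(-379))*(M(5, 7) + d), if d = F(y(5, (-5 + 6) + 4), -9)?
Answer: -4081/1895 ≈ -2.1536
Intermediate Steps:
M(q, z) = 3 (M(q, z) = -2 + (1/2)*10 = -2 + 5 = 3)
F(a, Z) = 1/3 - a/5 (F(a, Z) = a/(-5) + 3*(1/9) = a*(-1/5) + 1/3 = -a/5 + 1/3 = 1/3 - a/5)
d = 8/15 (d = 1/3 - (4 - 1*5)/5 = 1/3 - (4 - 5)/5 = 1/3 - 1/5*(-1) = 1/3 + 1/5 = 8/15 ≈ 0.53333)
(231/(-379))*(M(5, 7) + d) = (231/(-379))*(3 + 8/15) = (231*(-1/379))*(53/15) = -231/379*53/15 = -4081/1895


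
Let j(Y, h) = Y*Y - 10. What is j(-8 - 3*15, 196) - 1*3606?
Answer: -807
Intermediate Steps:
j(Y, h) = -10 + Y**2 (j(Y, h) = Y**2 - 10 = -10 + Y**2)
j(-8 - 3*15, 196) - 1*3606 = (-10 + (-8 - 3*15)**2) - 1*3606 = (-10 + (-8 - 1*45)**2) - 3606 = (-10 + (-8 - 45)**2) - 3606 = (-10 + (-53)**2) - 3606 = (-10 + 2809) - 3606 = 2799 - 3606 = -807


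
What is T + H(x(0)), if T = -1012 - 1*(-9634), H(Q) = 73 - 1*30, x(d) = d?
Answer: 8665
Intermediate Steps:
H(Q) = 43 (H(Q) = 73 - 30 = 43)
T = 8622 (T = -1012 + 9634 = 8622)
T + H(x(0)) = 8622 + 43 = 8665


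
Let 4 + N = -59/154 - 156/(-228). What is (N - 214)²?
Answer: 405752438169/8561476 ≈ 47393.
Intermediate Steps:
N = -10823/2926 (N = -4 + (-59/154 - 156/(-228)) = -4 + (-59*1/154 - 156*(-1/228)) = -4 + (-59/154 + 13/19) = -4 + 881/2926 = -10823/2926 ≈ -3.6989)
(N - 214)² = (-10823/2926 - 214)² = (-636987/2926)² = 405752438169/8561476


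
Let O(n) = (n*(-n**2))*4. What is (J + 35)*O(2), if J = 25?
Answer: -1920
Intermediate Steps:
O(n) = -4*n**3 (O(n) = -n**3*4 = -4*n**3)
(J + 35)*O(2) = (25 + 35)*(-4*2**3) = 60*(-4*8) = 60*(-32) = -1920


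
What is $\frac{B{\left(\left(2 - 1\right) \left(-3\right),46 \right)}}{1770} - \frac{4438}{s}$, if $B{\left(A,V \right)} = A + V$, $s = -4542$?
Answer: $\frac{1341761}{1339890} \approx 1.0014$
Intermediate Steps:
$\frac{B{\left(\left(2 - 1\right) \left(-3\right),46 \right)}}{1770} - \frac{4438}{s} = \frac{\left(2 - 1\right) \left(-3\right) + 46}{1770} - \frac{4438}{-4542} = \left(1 \left(-3\right) + 46\right) \frac{1}{1770} - - \frac{2219}{2271} = \left(-3 + 46\right) \frac{1}{1770} + \frac{2219}{2271} = 43 \cdot \frac{1}{1770} + \frac{2219}{2271} = \frac{43}{1770} + \frac{2219}{2271} = \frac{1341761}{1339890}$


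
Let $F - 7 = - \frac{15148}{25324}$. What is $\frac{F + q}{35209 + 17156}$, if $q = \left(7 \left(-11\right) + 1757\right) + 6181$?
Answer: $\frac{49808521}{331522815} \approx 0.15024$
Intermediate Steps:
$F = \frac{40530}{6331}$ ($F = 7 - \frac{15148}{25324} = 7 - \frac{3787}{6331} = \frac{40530}{6331} \approx 6.4018$)
$q = 7861$ ($q = \left(-77 + 1757\right) + 6181 = 1680 + 6181 = 7861$)
$\frac{F + q}{35209 + 17156} = \frac{\frac{40530}{6331} + 7861}{35209 + 17156} = \frac{49808521}{6331 \cdot 52365} = \frac{49808521}{6331} \cdot \frac{1}{52365} = \frac{49808521}{331522815}$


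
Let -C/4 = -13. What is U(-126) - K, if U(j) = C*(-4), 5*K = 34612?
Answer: -35652/5 ≈ -7130.4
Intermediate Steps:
C = 52 (C = -4*(-13) = 52)
K = 34612/5 (K = (1/5)*34612 = 34612/5 ≈ 6922.4)
U(j) = -208 (U(j) = 52*(-4) = -208)
U(-126) - K = -208 - 1*34612/5 = -208 - 34612/5 = -35652/5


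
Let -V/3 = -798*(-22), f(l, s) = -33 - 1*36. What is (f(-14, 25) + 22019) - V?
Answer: 74618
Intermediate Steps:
f(l, s) = -69 (f(l, s) = -33 - 36 = -69)
V = -52668 (V = -(-2394)*(-22) = -3*17556 = -52668)
(f(-14, 25) + 22019) - V = (-69 + 22019) - 1*(-52668) = 21950 + 52668 = 74618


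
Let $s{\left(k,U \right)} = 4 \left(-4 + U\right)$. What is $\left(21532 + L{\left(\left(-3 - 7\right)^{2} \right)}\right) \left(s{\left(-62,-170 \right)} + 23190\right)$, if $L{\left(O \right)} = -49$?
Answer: $483238602$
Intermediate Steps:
$s{\left(k,U \right)} = -16 + 4 U$
$\left(21532 + L{\left(\left(-3 - 7\right)^{2} \right)}\right) \left(s{\left(-62,-170 \right)} + 23190\right) = \left(21532 - 49\right) \left(\left(-16 + 4 \left(-170\right)\right) + 23190\right) = 21483 \left(\left(-16 - 680\right) + 23190\right) = 21483 \left(-696 + 23190\right) = 21483 \cdot 22494 = 483238602$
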